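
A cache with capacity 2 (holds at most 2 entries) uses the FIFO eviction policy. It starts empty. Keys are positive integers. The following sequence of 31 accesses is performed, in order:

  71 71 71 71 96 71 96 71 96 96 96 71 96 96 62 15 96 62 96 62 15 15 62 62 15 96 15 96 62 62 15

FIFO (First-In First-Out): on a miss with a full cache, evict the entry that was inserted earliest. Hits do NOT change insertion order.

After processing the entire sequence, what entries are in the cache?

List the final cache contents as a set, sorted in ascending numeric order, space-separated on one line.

Answer: 15 62

Derivation:
FIFO simulation (capacity=2):
  1. access 71: MISS. Cache (old->new): [71]
  2. access 71: HIT. Cache (old->new): [71]
  3. access 71: HIT. Cache (old->new): [71]
  4. access 71: HIT. Cache (old->new): [71]
  5. access 96: MISS. Cache (old->new): [71 96]
  6. access 71: HIT. Cache (old->new): [71 96]
  7. access 96: HIT. Cache (old->new): [71 96]
  8. access 71: HIT. Cache (old->new): [71 96]
  9. access 96: HIT. Cache (old->new): [71 96]
  10. access 96: HIT. Cache (old->new): [71 96]
  11. access 96: HIT. Cache (old->new): [71 96]
  12. access 71: HIT. Cache (old->new): [71 96]
  13. access 96: HIT. Cache (old->new): [71 96]
  14. access 96: HIT. Cache (old->new): [71 96]
  15. access 62: MISS, evict 71. Cache (old->new): [96 62]
  16. access 15: MISS, evict 96. Cache (old->new): [62 15]
  17. access 96: MISS, evict 62. Cache (old->new): [15 96]
  18. access 62: MISS, evict 15. Cache (old->new): [96 62]
  19. access 96: HIT. Cache (old->new): [96 62]
  20. access 62: HIT. Cache (old->new): [96 62]
  21. access 15: MISS, evict 96. Cache (old->new): [62 15]
  22. access 15: HIT. Cache (old->new): [62 15]
  23. access 62: HIT. Cache (old->new): [62 15]
  24. access 62: HIT. Cache (old->new): [62 15]
  25. access 15: HIT. Cache (old->new): [62 15]
  26. access 96: MISS, evict 62. Cache (old->new): [15 96]
  27. access 15: HIT. Cache (old->new): [15 96]
  28. access 96: HIT. Cache (old->new): [15 96]
  29. access 62: MISS, evict 15. Cache (old->new): [96 62]
  30. access 62: HIT. Cache (old->new): [96 62]
  31. access 15: MISS, evict 96. Cache (old->new): [62 15]
Total: 21 hits, 10 misses, 8 evictions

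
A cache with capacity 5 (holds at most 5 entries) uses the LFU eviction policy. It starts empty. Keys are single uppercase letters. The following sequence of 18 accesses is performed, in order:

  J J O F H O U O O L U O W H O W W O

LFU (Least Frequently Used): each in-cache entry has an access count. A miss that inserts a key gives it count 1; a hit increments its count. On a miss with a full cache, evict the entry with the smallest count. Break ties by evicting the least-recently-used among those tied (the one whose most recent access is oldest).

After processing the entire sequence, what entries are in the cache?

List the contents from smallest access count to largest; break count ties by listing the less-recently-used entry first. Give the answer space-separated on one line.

LFU simulation (capacity=5):
  1. access J: MISS. Cache: [J(c=1)]
  2. access J: HIT, count now 2. Cache: [J(c=2)]
  3. access O: MISS. Cache: [O(c=1) J(c=2)]
  4. access F: MISS. Cache: [O(c=1) F(c=1) J(c=2)]
  5. access H: MISS. Cache: [O(c=1) F(c=1) H(c=1) J(c=2)]
  6. access O: HIT, count now 2. Cache: [F(c=1) H(c=1) J(c=2) O(c=2)]
  7. access U: MISS. Cache: [F(c=1) H(c=1) U(c=1) J(c=2) O(c=2)]
  8. access O: HIT, count now 3. Cache: [F(c=1) H(c=1) U(c=1) J(c=2) O(c=3)]
  9. access O: HIT, count now 4. Cache: [F(c=1) H(c=1) U(c=1) J(c=2) O(c=4)]
  10. access L: MISS, evict F(c=1). Cache: [H(c=1) U(c=1) L(c=1) J(c=2) O(c=4)]
  11. access U: HIT, count now 2. Cache: [H(c=1) L(c=1) J(c=2) U(c=2) O(c=4)]
  12. access O: HIT, count now 5. Cache: [H(c=1) L(c=1) J(c=2) U(c=2) O(c=5)]
  13. access W: MISS, evict H(c=1). Cache: [L(c=1) W(c=1) J(c=2) U(c=2) O(c=5)]
  14. access H: MISS, evict L(c=1). Cache: [W(c=1) H(c=1) J(c=2) U(c=2) O(c=5)]
  15. access O: HIT, count now 6. Cache: [W(c=1) H(c=1) J(c=2) U(c=2) O(c=6)]
  16. access W: HIT, count now 2. Cache: [H(c=1) J(c=2) U(c=2) W(c=2) O(c=6)]
  17. access W: HIT, count now 3. Cache: [H(c=1) J(c=2) U(c=2) W(c=3) O(c=6)]
  18. access O: HIT, count now 7. Cache: [H(c=1) J(c=2) U(c=2) W(c=3) O(c=7)]
Total: 10 hits, 8 misses, 3 evictions

Answer: H J U W O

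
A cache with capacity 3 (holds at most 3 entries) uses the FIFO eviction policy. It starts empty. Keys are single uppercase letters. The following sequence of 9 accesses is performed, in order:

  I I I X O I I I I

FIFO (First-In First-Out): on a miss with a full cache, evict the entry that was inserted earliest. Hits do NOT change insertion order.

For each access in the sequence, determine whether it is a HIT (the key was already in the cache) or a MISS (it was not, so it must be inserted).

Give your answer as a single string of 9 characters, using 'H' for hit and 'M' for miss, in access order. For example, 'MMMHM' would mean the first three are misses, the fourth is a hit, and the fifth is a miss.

FIFO simulation (capacity=3):
  1. access I: MISS. Cache (old->new): [I]
  2. access I: HIT. Cache (old->new): [I]
  3. access I: HIT. Cache (old->new): [I]
  4. access X: MISS. Cache (old->new): [I X]
  5. access O: MISS. Cache (old->new): [I X O]
  6. access I: HIT. Cache (old->new): [I X O]
  7. access I: HIT. Cache (old->new): [I X O]
  8. access I: HIT. Cache (old->new): [I X O]
  9. access I: HIT. Cache (old->new): [I X O]
Total: 6 hits, 3 misses, 0 evictions

Answer: MHHMMHHHH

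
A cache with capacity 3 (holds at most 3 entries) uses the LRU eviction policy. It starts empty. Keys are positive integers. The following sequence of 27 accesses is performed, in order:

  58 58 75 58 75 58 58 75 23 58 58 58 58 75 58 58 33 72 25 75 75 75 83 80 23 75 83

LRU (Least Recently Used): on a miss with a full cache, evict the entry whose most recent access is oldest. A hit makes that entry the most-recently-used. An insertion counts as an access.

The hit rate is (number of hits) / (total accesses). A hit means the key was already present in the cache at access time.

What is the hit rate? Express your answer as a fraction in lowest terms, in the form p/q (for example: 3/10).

Answer: 5/9

Derivation:
LRU simulation (capacity=3):
  1. access 58: MISS. Cache (LRU->MRU): [58]
  2. access 58: HIT. Cache (LRU->MRU): [58]
  3. access 75: MISS. Cache (LRU->MRU): [58 75]
  4. access 58: HIT. Cache (LRU->MRU): [75 58]
  5. access 75: HIT. Cache (LRU->MRU): [58 75]
  6. access 58: HIT. Cache (LRU->MRU): [75 58]
  7. access 58: HIT. Cache (LRU->MRU): [75 58]
  8. access 75: HIT. Cache (LRU->MRU): [58 75]
  9. access 23: MISS. Cache (LRU->MRU): [58 75 23]
  10. access 58: HIT. Cache (LRU->MRU): [75 23 58]
  11. access 58: HIT. Cache (LRU->MRU): [75 23 58]
  12. access 58: HIT. Cache (LRU->MRU): [75 23 58]
  13. access 58: HIT. Cache (LRU->MRU): [75 23 58]
  14. access 75: HIT. Cache (LRU->MRU): [23 58 75]
  15. access 58: HIT. Cache (LRU->MRU): [23 75 58]
  16. access 58: HIT. Cache (LRU->MRU): [23 75 58]
  17. access 33: MISS, evict 23. Cache (LRU->MRU): [75 58 33]
  18. access 72: MISS, evict 75. Cache (LRU->MRU): [58 33 72]
  19. access 25: MISS, evict 58. Cache (LRU->MRU): [33 72 25]
  20. access 75: MISS, evict 33. Cache (LRU->MRU): [72 25 75]
  21. access 75: HIT. Cache (LRU->MRU): [72 25 75]
  22. access 75: HIT. Cache (LRU->MRU): [72 25 75]
  23. access 83: MISS, evict 72. Cache (LRU->MRU): [25 75 83]
  24. access 80: MISS, evict 25. Cache (LRU->MRU): [75 83 80]
  25. access 23: MISS, evict 75. Cache (LRU->MRU): [83 80 23]
  26. access 75: MISS, evict 83. Cache (LRU->MRU): [80 23 75]
  27. access 83: MISS, evict 80. Cache (LRU->MRU): [23 75 83]
Total: 15 hits, 12 misses, 9 evictions

Hit rate = 15/27 = 5/9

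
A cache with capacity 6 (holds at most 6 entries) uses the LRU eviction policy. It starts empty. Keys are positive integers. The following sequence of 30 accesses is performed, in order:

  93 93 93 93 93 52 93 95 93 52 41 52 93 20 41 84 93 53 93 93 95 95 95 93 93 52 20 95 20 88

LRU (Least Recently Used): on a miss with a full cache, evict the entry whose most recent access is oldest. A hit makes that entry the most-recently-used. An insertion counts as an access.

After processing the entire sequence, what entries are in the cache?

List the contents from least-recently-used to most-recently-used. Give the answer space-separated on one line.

LRU simulation (capacity=6):
  1. access 93: MISS. Cache (LRU->MRU): [93]
  2. access 93: HIT. Cache (LRU->MRU): [93]
  3. access 93: HIT. Cache (LRU->MRU): [93]
  4. access 93: HIT. Cache (LRU->MRU): [93]
  5. access 93: HIT. Cache (LRU->MRU): [93]
  6. access 52: MISS. Cache (LRU->MRU): [93 52]
  7. access 93: HIT. Cache (LRU->MRU): [52 93]
  8. access 95: MISS. Cache (LRU->MRU): [52 93 95]
  9. access 93: HIT. Cache (LRU->MRU): [52 95 93]
  10. access 52: HIT. Cache (LRU->MRU): [95 93 52]
  11. access 41: MISS. Cache (LRU->MRU): [95 93 52 41]
  12. access 52: HIT. Cache (LRU->MRU): [95 93 41 52]
  13. access 93: HIT. Cache (LRU->MRU): [95 41 52 93]
  14. access 20: MISS. Cache (LRU->MRU): [95 41 52 93 20]
  15. access 41: HIT. Cache (LRU->MRU): [95 52 93 20 41]
  16. access 84: MISS. Cache (LRU->MRU): [95 52 93 20 41 84]
  17. access 93: HIT. Cache (LRU->MRU): [95 52 20 41 84 93]
  18. access 53: MISS, evict 95. Cache (LRU->MRU): [52 20 41 84 93 53]
  19. access 93: HIT. Cache (LRU->MRU): [52 20 41 84 53 93]
  20. access 93: HIT. Cache (LRU->MRU): [52 20 41 84 53 93]
  21. access 95: MISS, evict 52. Cache (LRU->MRU): [20 41 84 53 93 95]
  22. access 95: HIT. Cache (LRU->MRU): [20 41 84 53 93 95]
  23. access 95: HIT. Cache (LRU->MRU): [20 41 84 53 93 95]
  24. access 93: HIT. Cache (LRU->MRU): [20 41 84 53 95 93]
  25. access 93: HIT. Cache (LRU->MRU): [20 41 84 53 95 93]
  26. access 52: MISS, evict 20. Cache (LRU->MRU): [41 84 53 95 93 52]
  27. access 20: MISS, evict 41. Cache (LRU->MRU): [84 53 95 93 52 20]
  28. access 95: HIT. Cache (LRU->MRU): [84 53 93 52 20 95]
  29. access 20: HIT. Cache (LRU->MRU): [84 53 93 52 95 20]
  30. access 88: MISS, evict 84. Cache (LRU->MRU): [53 93 52 95 20 88]
Total: 19 hits, 11 misses, 5 evictions

Answer: 53 93 52 95 20 88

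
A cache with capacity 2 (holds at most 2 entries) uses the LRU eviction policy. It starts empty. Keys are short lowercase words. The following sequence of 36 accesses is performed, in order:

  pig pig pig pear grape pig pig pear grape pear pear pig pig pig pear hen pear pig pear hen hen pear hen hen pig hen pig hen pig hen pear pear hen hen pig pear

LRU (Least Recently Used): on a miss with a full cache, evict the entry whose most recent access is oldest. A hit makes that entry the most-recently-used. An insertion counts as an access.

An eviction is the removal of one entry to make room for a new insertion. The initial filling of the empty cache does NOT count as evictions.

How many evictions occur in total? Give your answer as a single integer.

LRU simulation (capacity=2):
  1. access pig: MISS. Cache (LRU->MRU): [pig]
  2. access pig: HIT. Cache (LRU->MRU): [pig]
  3. access pig: HIT. Cache (LRU->MRU): [pig]
  4. access pear: MISS. Cache (LRU->MRU): [pig pear]
  5. access grape: MISS, evict pig. Cache (LRU->MRU): [pear grape]
  6. access pig: MISS, evict pear. Cache (LRU->MRU): [grape pig]
  7. access pig: HIT. Cache (LRU->MRU): [grape pig]
  8. access pear: MISS, evict grape. Cache (LRU->MRU): [pig pear]
  9. access grape: MISS, evict pig. Cache (LRU->MRU): [pear grape]
  10. access pear: HIT. Cache (LRU->MRU): [grape pear]
  11. access pear: HIT. Cache (LRU->MRU): [grape pear]
  12. access pig: MISS, evict grape. Cache (LRU->MRU): [pear pig]
  13. access pig: HIT. Cache (LRU->MRU): [pear pig]
  14. access pig: HIT. Cache (LRU->MRU): [pear pig]
  15. access pear: HIT. Cache (LRU->MRU): [pig pear]
  16. access hen: MISS, evict pig. Cache (LRU->MRU): [pear hen]
  17. access pear: HIT. Cache (LRU->MRU): [hen pear]
  18. access pig: MISS, evict hen. Cache (LRU->MRU): [pear pig]
  19. access pear: HIT. Cache (LRU->MRU): [pig pear]
  20. access hen: MISS, evict pig. Cache (LRU->MRU): [pear hen]
  21. access hen: HIT. Cache (LRU->MRU): [pear hen]
  22. access pear: HIT. Cache (LRU->MRU): [hen pear]
  23. access hen: HIT. Cache (LRU->MRU): [pear hen]
  24. access hen: HIT. Cache (LRU->MRU): [pear hen]
  25. access pig: MISS, evict pear. Cache (LRU->MRU): [hen pig]
  26. access hen: HIT. Cache (LRU->MRU): [pig hen]
  27. access pig: HIT. Cache (LRU->MRU): [hen pig]
  28. access hen: HIT. Cache (LRU->MRU): [pig hen]
  29. access pig: HIT. Cache (LRU->MRU): [hen pig]
  30. access hen: HIT. Cache (LRU->MRU): [pig hen]
  31. access pear: MISS, evict pig. Cache (LRU->MRU): [hen pear]
  32. access pear: HIT. Cache (LRU->MRU): [hen pear]
  33. access hen: HIT. Cache (LRU->MRU): [pear hen]
  34. access hen: HIT. Cache (LRU->MRU): [pear hen]
  35. access pig: MISS, evict pear. Cache (LRU->MRU): [hen pig]
  36. access pear: MISS, evict hen. Cache (LRU->MRU): [pig pear]
Total: 22 hits, 14 misses, 12 evictions

Answer: 12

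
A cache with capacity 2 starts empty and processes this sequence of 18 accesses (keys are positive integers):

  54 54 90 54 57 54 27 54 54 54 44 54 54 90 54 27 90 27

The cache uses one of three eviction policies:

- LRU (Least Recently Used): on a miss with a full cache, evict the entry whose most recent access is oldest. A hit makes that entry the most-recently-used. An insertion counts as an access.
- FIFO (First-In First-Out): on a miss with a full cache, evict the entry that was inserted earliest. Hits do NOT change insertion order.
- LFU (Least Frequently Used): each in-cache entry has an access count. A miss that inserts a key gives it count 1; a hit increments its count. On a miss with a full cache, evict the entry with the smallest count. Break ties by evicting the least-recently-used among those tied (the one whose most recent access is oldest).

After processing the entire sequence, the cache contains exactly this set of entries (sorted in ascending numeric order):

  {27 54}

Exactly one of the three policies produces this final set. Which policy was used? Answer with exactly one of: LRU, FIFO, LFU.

Answer: LFU

Derivation:
Simulating under each policy and comparing final sets:
  LRU: final set = {27 90} -> differs
  FIFO: final set = {27 90} -> differs
  LFU: final set = {27 54} -> MATCHES target
Only LFU produces the target set.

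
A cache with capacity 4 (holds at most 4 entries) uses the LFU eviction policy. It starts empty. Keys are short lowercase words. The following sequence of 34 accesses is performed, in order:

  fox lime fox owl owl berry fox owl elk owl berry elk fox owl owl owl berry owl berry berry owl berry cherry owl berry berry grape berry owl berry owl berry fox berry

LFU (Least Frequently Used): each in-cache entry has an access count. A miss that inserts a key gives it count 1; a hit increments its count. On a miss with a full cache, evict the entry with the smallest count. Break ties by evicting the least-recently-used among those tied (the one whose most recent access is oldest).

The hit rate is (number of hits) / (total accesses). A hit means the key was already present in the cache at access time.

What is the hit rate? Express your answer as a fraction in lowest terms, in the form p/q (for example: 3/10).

Answer: 27/34

Derivation:
LFU simulation (capacity=4):
  1. access fox: MISS. Cache: [fox(c=1)]
  2. access lime: MISS. Cache: [fox(c=1) lime(c=1)]
  3. access fox: HIT, count now 2. Cache: [lime(c=1) fox(c=2)]
  4. access owl: MISS. Cache: [lime(c=1) owl(c=1) fox(c=2)]
  5. access owl: HIT, count now 2. Cache: [lime(c=1) fox(c=2) owl(c=2)]
  6. access berry: MISS. Cache: [lime(c=1) berry(c=1) fox(c=2) owl(c=2)]
  7. access fox: HIT, count now 3. Cache: [lime(c=1) berry(c=1) owl(c=2) fox(c=3)]
  8. access owl: HIT, count now 3. Cache: [lime(c=1) berry(c=1) fox(c=3) owl(c=3)]
  9. access elk: MISS, evict lime(c=1). Cache: [berry(c=1) elk(c=1) fox(c=3) owl(c=3)]
  10. access owl: HIT, count now 4. Cache: [berry(c=1) elk(c=1) fox(c=3) owl(c=4)]
  11. access berry: HIT, count now 2. Cache: [elk(c=1) berry(c=2) fox(c=3) owl(c=4)]
  12. access elk: HIT, count now 2. Cache: [berry(c=2) elk(c=2) fox(c=3) owl(c=4)]
  13. access fox: HIT, count now 4. Cache: [berry(c=2) elk(c=2) owl(c=4) fox(c=4)]
  14. access owl: HIT, count now 5. Cache: [berry(c=2) elk(c=2) fox(c=4) owl(c=5)]
  15. access owl: HIT, count now 6. Cache: [berry(c=2) elk(c=2) fox(c=4) owl(c=6)]
  16. access owl: HIT, count now 7. Cache: [berry(c=2) elk(c=2) fox(c=4) owl(c=7)]
  17. access berry: HIT, count now 3. Cache: [elk(c=2) berry(c=3) fox(c=4) owl(c=7)]
  18. access owl: HIT, count now 8. Cache: [elk(c=2) berry(c=3) fox(c=4) owl(c=8)]
  19. access berry: HIT, count now 4. Cache: [elk(c=2) fox(c=4) berry(c=4) owl(c=8)]
  20. access berry: HIT, count now 5. Cache: [elk(c=2) fox(c=4) berry(c=5) owl(c=8)]
  21. access owl: HIT, count now 9. Cache: [elk(c=2) fox(c=4) berry(c=5) owl(c=9)]
  22. access berry: HIT, count now 6. Cache: [elk(c=2) fox(c=4) berry(c=6) owl(c=9)]
  23. access cherry: MISS, evict elk(c=2). Cache: [cherry(c=1) fox(c=4) berry(c=6) owl(c=9)]
  24. access owl: HIT, count now 10. Cache: [cherry(c=1) fox(c=4) berry(c=6) owl(c=10)]
  25. access berry: HIT, count now 7. Cache: [cherry(c=1) fox(c=4) berry(c=7) owl(c=10)]
  26. access berry: HIT, count now 8. Cache: [cherry(c=1) fox(c=4) berry(c=8) owl(c=10)]
  27. access grape: MISS, evict cherry(c=1). Cache: [grape(c=1) fox(c=4) berry(c=8) owl(c=10)]
  28. access berry: HIT, count now 9. Cache: [grape(c=1) fox(c=4) berry(c=9) owl(c=10)]
  29. access owl: HIT, count now 11. Cache: [grape(c=1) fox(c=4) berry(c=9) owl(c=11)]
  30. access berry: HIT, count now 10. Cache: [grape(c=1) fox(c=4) berry(c=10) owl(c=11)]
  31. access owl: HIT, count now 12. Cache: [grape(c=1) fox(c=4) berry(c=10) owl(c=12)]
  32. access berry: HIT, count now 11. Cache: [grape(c=1) fox(c=4) berry(c=11) owl(c=12)]
  33. access fox: HIT, count now 5. Cache: [grape(c=1) fox(c=5) berry(c=11) owl(c=12)]
  34. access berry: HIT, count now 12. Cache: [grape(c=1) fox(c=5) owl(c=12) berry(c=12)]
Total: 27 hits, 7 misses, 3 evictions

Hit rate = 27/34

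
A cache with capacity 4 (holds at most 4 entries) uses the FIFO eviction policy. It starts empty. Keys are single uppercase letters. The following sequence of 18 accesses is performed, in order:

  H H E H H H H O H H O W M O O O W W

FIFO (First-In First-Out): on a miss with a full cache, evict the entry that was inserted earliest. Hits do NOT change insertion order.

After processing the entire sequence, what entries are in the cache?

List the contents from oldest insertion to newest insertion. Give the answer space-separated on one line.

Answer: E O W M

Derivation:
FIFO simulation (capacity=4):
  1. access H: MISS. Cache (old->new): [H]
  2. access H: HIT. Cache (old->new): [H]
  3. access E: MISS. Cache (old->new): [H E]
  4. access H: HIT. Cache (old->new): [H E]
  5. access H: HIT. Cache (old->new): [H E]
  6. access H: HIT. Cache (old->new): [H E]
  7. access H: HIT. Cache (old->new): [H E]
  8. access O: MISS. Cache (old->new): [H E O]
  9. access H: HIT. Cache (old->new): [H E O]
  10. access H: HIT. Cache (old->new): [H E O]
  11. access O: HIT. Cache (old->new): [H E O]
  12. access W: MISS. Cache (old->new): [H E O W]
  13. access M: MISS, evict H. Cache (old->new): [E O W M]
  14. access O: HIT. Cache (old->new): [E O W M]
  15. access O: HIT. Cache (old->new): [E O W M]
  16. access O: HIT. Cache (old->new): [E O W M]
  17. access W: HIT. Cache (old->new): [E O W M]
  18. access W: HIT. Cache (old->new): [E O W M]
Total: 13 hits, 5 misses, 1 evictions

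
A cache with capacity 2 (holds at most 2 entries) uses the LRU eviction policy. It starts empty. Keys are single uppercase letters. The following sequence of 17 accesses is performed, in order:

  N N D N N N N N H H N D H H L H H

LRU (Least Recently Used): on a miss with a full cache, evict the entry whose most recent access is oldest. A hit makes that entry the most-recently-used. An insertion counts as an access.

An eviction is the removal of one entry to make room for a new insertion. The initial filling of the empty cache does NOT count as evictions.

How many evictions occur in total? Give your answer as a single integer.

Answer: 4

Derivation:
LRU simulation (capacity=2):
  1. access N: MISS. Cache (LRU->MRU): [N]
  2. access N: HIT. Cache (LRU->MRU): [N]
  3. access D: MISS. Cache (LRU->MRU): [N D]
  4. access N: HIT. Cache (LRU->MRU): [D N]
  5. access N: HIT. Cache (LRU->MRU): [D N]
  6. access N: HIT. Cache (LRU->MRU): [D N]
  7. access N: HIT. Cache (LRU->MRU): [D N]
  8. access N: HIT. Cache (LRU->MRU): [D N]
  9. access H: MISS, evict D. Cache (LRU->MRU): [N H]
  10. access H: HIT. Cache (LRU->MRU): [N H]
  11. access N: HIT. Cache (LRU->MRU): [H N]
  12. access D: MISS, evict H. Cache (LRU->MRU): [N D]
  13. access H: MISS, evict N. Cache (LRU->MRU): [D H]
  14. access H: HIT. Cache (LRU->MRU): [D H]
  15. access L: MISS, evict D. Cache (LRU->MRU): [H L]
  16. access H: HIT. Cache (LRU->MRU): [L H]
  17. access H: HIT. Cache (LRU->MRU): [L H]
Total: 11 hits, 6 misses, 4 evictions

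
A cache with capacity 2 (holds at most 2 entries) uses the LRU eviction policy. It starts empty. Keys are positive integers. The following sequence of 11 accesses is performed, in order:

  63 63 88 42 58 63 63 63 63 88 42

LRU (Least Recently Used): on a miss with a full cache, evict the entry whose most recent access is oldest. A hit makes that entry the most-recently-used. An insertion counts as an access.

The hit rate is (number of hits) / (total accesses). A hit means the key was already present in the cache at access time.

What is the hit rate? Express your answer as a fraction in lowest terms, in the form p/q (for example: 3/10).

LRU simulation (capacity=2):
  1. access 63: MISS. Cache (LRU->MRU): [63]
  2. access 63: HIT. Cache (LRU->MRU): [63]
  3. access 88: MISS. Cache (LRU->MRU): [63 88]
  4. access 42: MISS, evict 63. Cache (LRU->MRU): [88 42]
  5. access 58: MISS, evict 88. Cache (LRU->MRU): [42 58]
  6. access 63: MISS, evict 42. Cache (LRU->MRU): [58 63]
  7. access 63: HIT. Cache (LRU->MRU): [58 63]
  8. access 63: HIT. Cache (LRU->MRU): [58 63]
  9. access 63: HIT. Cache (LRU->MRU): [58 63]
  10. access 88: MISS, evict 58. Cache (LRU->MRU): [63 88]
  11. access 42: MISS, evict 63. Cache (LRU->MRU): [88 42]
Total: 4 hits, 7 misses, 5 evictions

Hit rate = 4/11

Answer: 4/11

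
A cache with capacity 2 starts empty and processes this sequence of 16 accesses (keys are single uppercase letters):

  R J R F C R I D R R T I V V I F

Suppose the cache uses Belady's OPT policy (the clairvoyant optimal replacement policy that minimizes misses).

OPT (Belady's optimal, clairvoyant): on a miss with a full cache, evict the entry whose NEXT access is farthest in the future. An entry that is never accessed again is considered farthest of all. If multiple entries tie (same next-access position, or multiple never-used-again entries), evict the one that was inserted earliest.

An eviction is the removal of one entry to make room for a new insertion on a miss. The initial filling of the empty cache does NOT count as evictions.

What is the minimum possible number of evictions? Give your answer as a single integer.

Answer: 8

Derivation:
OPT (Belady) simulation (capacity=2):
  1. access R: MISS. Cache: [R]
  2. access J: MISS. Cache: [R J]
  3. access R: HIT. Next use of R: step 6. Cache: [R J]
  4. access F: MISS, evict J (next use: never). Cache: [R F]
  5. access C: MISS, evict F (next use: step 16). Cache: [R C]
  6. access R: HIT. Next use of R: step 9. Cache: [R C]
  7. access I: MISS, evict C (next use: never). Cache: [R I]
  8. access D: MISS, evict I (next use: step 12). Cache: [R D]
  9. access R: HIT. Next use of R: step 10. Cache: [R D]
  10. access R: HIT. Next use of R: never. Cache: [R D]
  11. access T: MISS, evict R (next use: never). Cache: [D T]
  12. access I: MISS, evict D (next use: never). Cache: [T I]
  13. access V: MISS, evict T (next use: never). Cache: [I V]
  14. access V: HIT. Next use of V: never. Cache: [I V]
  15. access I: HIT. Next use of I: never. Cache: [I V]
  16. access F: MISS, evict I (next use: never). Cache: [V F]
Total: 6 hits, 10 misses, 8 evictions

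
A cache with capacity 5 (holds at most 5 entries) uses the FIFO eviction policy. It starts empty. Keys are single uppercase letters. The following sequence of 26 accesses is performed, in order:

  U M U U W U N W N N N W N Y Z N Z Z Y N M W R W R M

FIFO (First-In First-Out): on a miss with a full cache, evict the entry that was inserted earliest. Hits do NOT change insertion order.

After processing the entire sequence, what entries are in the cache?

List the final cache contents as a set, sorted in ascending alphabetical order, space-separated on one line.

Answer: M N R Y Z

Derivation:
FIFO simulation (capacity=5):
  1. access U: MISS. Cache (old->new): [U]
  2. access M: MISS. Cache (old->new): [U M]
  3. access U: HIT. Cache (old->new): [U M]
  4. access U: HIT. Cache (old->new): [U M]
  5. access W: MISS. Cache (old->new): [U M W]
  6. access U: HIT. Cache (old->new): [U M W]
  7. access N: MISS. Cache (old->new): [U M W N]
  8. access W: HIT. Cache (old->new): [U M W N]
  9. access N: HIT. Cache (old->new): [U M W N]
  10. access N: HIT. Cache (old->new): [U M W N]
  11. access N: HIT. Cache (old->new): [U M W N]
  12. access W: HIT. Cache (old->new): [U M W N]
  13. access N: HIT. Cache (old->new): [U M W N]
  14. access Y: MISS. Cache (old->new): [U M W N Y]
  15. access Z: MISS, evict U. Cache (old->new): [M W N Y Z]
  16. access N: HIT. Cache (old->new): [M W N Y Z]
  17. access Z: HIT. Cache (old->new): [M W N Y Z]
  18. access Z: HIT. Cache (old->new): [M W N Y Z]
  19. access Y: HIT. Cache (old->new): [M W N Y Z]
  20. access N: HIT. Cache (old->new): [M W N Y Z]
  21. access M: HIT. Cache (old->new): [M W N Y Z]
  22. access W: HIT. Cache (old->new): [M W N Y Z]
  23. access R: MISS, evict M. Cache (old->new): [W N Y Z R]
  24. access W: HIT. Cache (old->new): [W N Y Z R]
  25. access R: HIT. Cache (old->new): [W N Y Z R]
  26. access M: MISS, evict W. Cache (old->new): [N Y Z R M]
Total: 18 hits, 8 misses, 3 evictions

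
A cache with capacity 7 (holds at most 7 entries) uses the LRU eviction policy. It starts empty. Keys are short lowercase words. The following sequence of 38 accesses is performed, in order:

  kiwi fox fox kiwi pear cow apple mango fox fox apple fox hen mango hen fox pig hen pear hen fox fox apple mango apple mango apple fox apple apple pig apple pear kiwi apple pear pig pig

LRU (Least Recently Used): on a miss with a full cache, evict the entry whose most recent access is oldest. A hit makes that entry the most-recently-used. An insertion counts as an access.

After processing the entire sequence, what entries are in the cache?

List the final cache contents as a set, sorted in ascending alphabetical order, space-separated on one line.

Answer: apple fox hen kiwi mango pear pig

Derivation:
LRU simulation (capacity=7):
  1. access kiwi: MISS. Cache (LRU->MRU): [kiwi]
  2. access fox: MISS. Cache (LRU->MRU): [kiwi fox]
  3. access fox: HIT. Cache (LRU->MRU): [kiwi fox]
  4. access kiwi: HIT. Cache (LRU->MRU): [fox kiwi]
  5. access pear: MISS. Cache (LRU->MRU): [fox kiwi pear]
  6. access cow: MISS. Cache (LRU->MRU): [fox kiwi pear cow]
  7. access apple: MISS. Cache (LRU->MRU): [fox kiwi pear cow apple]
  8. access mango: MISS. Cache (LRU->MRU): [fox kiwi pear cow apple mango]
  9. access fox: HIT. Cache (LRU->MRU): [kiwi pear cow apple mango fox]
  10. access fox: HIT. Cache (LRU->MRU): [kiwi pear cow apple mango fox]
  11. access apple: HIT. Cache (LRU->MRU): [kiwi pear cow mango fox apple]
  12. access fox: HIT. Cache (LRU->MRU): [kiwi pear cow mango apple fox]
  13. access hen: MISS. Cache (LRU->MRU): [kiwi pear cow mango apple fox hen]
  14. access mango: HIT. Cache (LRU->MRU): [kiwi pear cow apple fox hen mango]
  15. access hen: HIT. Cache (LRU->MRU): [kiwi pear cow apple fox mango hen]
  16. access fox: HIT. Cache (LRU->MRU): [kiwi pear cow apple mango hen fox]
  17. access pig: MISS, evict kiwi. Cache (LRU->MRU): [pear cow apple mango hen fox pig]
  18. access hen: HIT. Cache (LRU->MRU): [pear cow apple mango fox pig hen]
  19. access pear: HIT. Cache (LRU->MRU): [cow apple mango fox pig hen pear]
  20. access hen: HIT. Cache (LRU->MRU): [cow apple mango fox pig pear hen]
  21. access fox: HIT. Cache (LRU->MRU): [cow apple mango pig pear hen fox]
  22. access fox: HIT. Cache (LRU->MRU): [cow apple mango pig pear hen fox]
  23. access apple: HIT. Cache (LRU->MRU): [cow mango pig pear hen fox apple]
  24. access mango: HIT. Cache (LRU->MRU): [cow pig pear hen fox apple mango]
  25. access apple: HIT. Cache (LRU->MRU): [cow pig pear hen fox mango apple]
  26. access mango: HIT. Cache (LRU->MRU): [cow pig pear hen fox apple mango]
  27. access apple: HIT. Cache (LRU->MRU): [cow pig pear hen fox mango apple]
  28. access fox: HIT. Cache (LRU->MRU): [cow pig pear hen mango apple fox]
  29. access apple: HIT. Cache (LRU->MRU): [cow pig pear hen mango fox apple]
  30. access apple: HIT. Cache (LRU->MRU): [cow pig pear hen mango fox apple]
  31. access pig: HIT. Cache (LRU->MRU): [cow pear hen mango fox apple pig]
  32. access apple: HIT. Cache (LRU->MRU): [cow pear hen mango fox pig apple]
  33. access pear: HIT. Cache (LRU->MRU): [cow hen mango fox pig apple pear]
  34. access kiwi: MISS, evict cow. Cache (LRU->MRU): [hen mango fox pig apple pear kiwi]
  35. access apple: HIT. Cache (LRU->MRU): [hen mango fox pig pear kiwi apple]
  36. access pear: HIT. Cache (LRU->MRU): [hen mango fox pig kiwi apple pear]
  37. access pig: HIT. Cache (LRU->MRU): [hen mango fox kiwi apple pear pig]
  38. access pig: HIT. Cache (LRU->MRU): [hen mango fox kiwi apple pear pig]
Total: 29 hits, 9 misses, 2 evictions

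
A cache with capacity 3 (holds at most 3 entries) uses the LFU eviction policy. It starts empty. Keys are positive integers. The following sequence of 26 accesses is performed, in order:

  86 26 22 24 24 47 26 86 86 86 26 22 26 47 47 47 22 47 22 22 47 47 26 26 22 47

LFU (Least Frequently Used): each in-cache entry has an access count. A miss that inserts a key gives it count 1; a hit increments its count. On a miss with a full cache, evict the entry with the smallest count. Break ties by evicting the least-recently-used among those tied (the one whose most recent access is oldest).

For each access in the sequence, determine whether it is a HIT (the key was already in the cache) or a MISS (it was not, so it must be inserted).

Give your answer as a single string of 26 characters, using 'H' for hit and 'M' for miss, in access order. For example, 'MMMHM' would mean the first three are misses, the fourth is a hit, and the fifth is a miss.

Answer: MMMMHMMMHHHMHMHHMHHHHHHHHH

Derivation:
LFU simulation (capacity=3):
  1. access 86: MISS. Cache: [86(c=1)]
  2. access 26: MISS. Cache: [86(c=1) 26(c=1)]
  3. access 22: MISS. Cache: [86(c=1) 26(c=1) 22(c=1)]
  4. access 24: MISS, evict 86(c=1). Cache: [26(c=1) 22(c=1) 24(c=1)]
  5. access 24: HIT, count now 2. Cache: [26(c=1) 22(c=1) 24(c=2)]
  6. access 47: MISS, evict 26(c=1). Cache: [22(c=1) 47(c=1) 24(c=2)]
  7. access 26: MISS, evict 22(c=1). Cache: [47(c=1) 26(c=1) 24(c=2)]
  8. access 86: MISS, evict 47(c=1). Cache: [26(c=1) 86(c=1) 24(c=2)]
  9. access 86: HIT, count now 2. Cache: [26(c=1) 24(c=2) 86(c=2)]
  10. access 86: HIT, count now 3. Cache: [26(c=1) 24(c=2) 86(c=3)]
  11. access 26: HIT, count now 2. Cache: [24(c=2) 26(c=2) 86(c=3)]
  12. access 22: MISS, evict 24(c=2). Cache: [22(c=1) 26(c=2) 86(c=3)]
  13. access 26: HIT, count now 3. Cache: [22(c=1) 86(c=3) 26(c=3)]
  14. access 47: MISS, evict 22(c=1). Cache: [47(c=1) 86(c=3) 26(c=3)]
  15. access 47: HIT, count now 2. Cache: [47(c=2) 86(c=3) 26(c=3)]
  16. access 47: HIT, count now 3. Cache: [86(c=3) 26(c=3) 47(c=3)]
  17. access 22: MISS, evict 86(c=3). Cache: [22(c=1) 26(c=3) 47(c=3)]
  18. access 47: HIT, count now 4. Cache: [22(c=1) 26(c=3) 47(c=4)]
  19. access 22: HIT, count now 2. Cache: [22(c=2) 26(c=3) 47(c=4)]
  20. access 22: HIT, count now 3. Cache: [26(c=3) 22(c=3) 47(c=4)]
  21. access 47: HIT, count now 5. Cache: [26(c=3) 22(c=3) 47(c=5)]
  22. access 47: HIT, count now 6. Cache: [26(c=3) 22(c=3) 47(c=6)]
  23. access 26: HIT, count now 4. Cache: [22(c=3) 26(c=4) 47(c=6)]
  24. access 26: HIT, count now 5. Cache: [22(c=3) 26(c=5) 47(c=6)]
  25. access 22: HIT, count now 4. Cache: [22(c=4) 26(c=5) 47(c=6)]
  26. access 47: HIT, count now 7. Cache: [22(c=4) 26(c=5) 47(c=7)]
Total: 16 hits, 10 misses, 7 evictions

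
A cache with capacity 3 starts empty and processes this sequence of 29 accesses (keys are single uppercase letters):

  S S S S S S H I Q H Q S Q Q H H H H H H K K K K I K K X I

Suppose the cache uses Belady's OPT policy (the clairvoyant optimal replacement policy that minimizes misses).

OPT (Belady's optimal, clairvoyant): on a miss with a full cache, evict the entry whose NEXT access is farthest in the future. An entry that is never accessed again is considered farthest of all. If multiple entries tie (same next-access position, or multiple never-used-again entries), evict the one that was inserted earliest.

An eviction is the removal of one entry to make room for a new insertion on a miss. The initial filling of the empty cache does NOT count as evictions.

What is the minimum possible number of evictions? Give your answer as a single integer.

OPT (Belady) simulation (capacity=3):
  1. access S: MISS. Cache: [S]
  2. access S: HIT. Next use of S: step 3. Cache: [S]
  3. access S: HIT. Next use of S: step 4. Cache: [S]
  4. access S: HIT. Next use of S: step 5. Cache: [S]
  5. access S: HIT. Next use of S: step 6. Cache: [S]
  6. access S: HIT. Next use of S: step 12. Cache: [S]
  7. access H: MISS. Cache: [S H]
  8. access I: MISS. Cache: [S H I]
  9. access Q: MISS, evict I (next use: step 25). Cache: [S H Q]
  10. access H: HIT. Next use of H: step 15. Cache: [S H Q]
  11. access Q: HIT. Next use of Q: step 13. Cache: [S H Q]
  12. access S: HIT. Next use of S: never. Cache: [S H Q]
  13. access Q: HIT. Next use of Q: step 14. Cache: [S H Q]
  14. access Q: HIT. Next use of Q: never. Cache: [S H Q]
  15. access H: HIT. Next use of H: step 16. Cache: [S H Q]
  16. access H: HIT. Next use of H: step 17. Cache: [S H Q]
  17. access H: HIT. Next use of H: step 18. Cache: [S H Q]
  18. access H: HIT. Next use of H: step 19. Cache: [S H Q]
  19. access H: HIT. Next use of H: step 20. Cache: [S H Q]
  20. access H: HIT. Next use of H: never. Cache: [S H Q]
  21. access K: MISS, evict S (next use: never). Cache: [H Q K]
  22. access K: HIT. Next use of K: step 23. Cache: [H Q K]
  23. access K: HIT. Next use of K: step 24. Cache: [H Q K]
  24. access K: HIT. Next use of K: step 26. Cache: [H Q K]
  25. access I: MISS, evict H (next use: never). Cache: [Q K I]
  26. access K: HIT. Next use of K: step 27. Cache: [Q K I]
  27. access K: HIT. Next use of K: never. Cache: [Q K I]
  28. access X: MISS, evict Q (next use: never). Cache: [K I X]
  29. access I: HIT. Next use of I: never. Cache: [K I X]
Total: 22 hits, 7 misses, 4 evictions

Answer: 4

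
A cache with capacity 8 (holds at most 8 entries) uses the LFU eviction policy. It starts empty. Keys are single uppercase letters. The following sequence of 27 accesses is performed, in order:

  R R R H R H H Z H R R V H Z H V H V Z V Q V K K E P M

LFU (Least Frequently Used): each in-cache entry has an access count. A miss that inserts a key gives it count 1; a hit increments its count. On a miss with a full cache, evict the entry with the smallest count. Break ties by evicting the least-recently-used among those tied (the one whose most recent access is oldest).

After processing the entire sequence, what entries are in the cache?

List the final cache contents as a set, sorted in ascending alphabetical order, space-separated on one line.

LFU simulation (capacity=8):
  1. access R: MISS. Cache: [R(c=1)]
  2. access R: HIT, count now 2. Cache: [R(c=2)]
  3. access R: HIT, count now 3. Cache: [R(c=3)]
  4. access H: MISS. Cache: [H(c=1) R(c=3)]
  5. access R: HIT, count now 4. Cache: [H(c=1) R(c=4)]
  6. access H: HIT, count now 2. Cache: [H(c=2) R(c=4)]
  7. access H: HIT, count now 3. Cache: [H(c=3) R(c=4)]
  8. access Z: MISS. Cache: [Z(c=1) H(c=3) R(c=4)]
  9. access H: HIT, count now 4. Cache: [Z(c=1) R(c=4) H(c=4)]
  10. access R: HIT, count now 5. Cache: [Z(c=1) H(c=4) R(c=5)]
  11. access R: HIT, count now 6. Cache: [Z(c=1) H(c=4) R(c=6)]
  12. access V: MISS. Cache: [Z(c=1) V(c=1) H(c=4) R(c=6)]
  13. access H: HIT, count now 5. Cache: [Z(c=1) V(c=1) H(c=5) R(c=6)]
  14. access Z: HIT, count now 2. Cache: [V(c=1) Z(c=2) H(c=5) R(c=6)]
  15. access H: HIT, count now 6. Cache: [V(c=1) Z(c=2) R(c=6) H(c=6)]
  16. access V: HIT, count now 2. Cache: [Z(c=2) V(c=2) R(c=6) H(c=6)]
  17. access H: HIT, count now 7. Cache: [Z(c=2) V(c=2) R(c=6) H(c=7)]
  18. access V: HIT, count now 3. Cache: [Z(c=2) V(c=3) R(c=6) H(c=7)]
  19. access Z: HIT, count now 3. Cache: [V(c=3) Z(c=3) R(c=6) H(c=7)]
  20. access V: HIT, count now 4. Cache: [Z(c=3) V(c=4) R(c=6) H(c=7)]
  21. access Q: MISS. Cache: [Q(c=1) Z(c=3) V(c=4) R(c=6) H(c=7)]
  22. access V: HIT, count now 5. Cache: [Q(c=1) Z(c=3) V(c=5) R(c=6) H(c=7)]
  23. access K: MISS. Cache: [Q(c=1) K(c=1) Z(c=3) V(c=5) R(c=6) H(c=7)]
  24. access K: HIT, count now 2. Cache: [Q(c=1) K(c=2) Z(c=3) V(c=5) R(c=6) H(c=7)]
  25. access E: MISS. Cache: [Q(c=1) E(c=1) K(c=2) Z(c=3) V(c=5) R(c=6) H(c=7)]
  26. access P: MISS. Cache: [Q(c=1) E(c=1) P(c=1) K(c=2) Z(c=3) V(c=5) R(c=6) H(c=7)]
  27. access M: MISS, evict Q(c=1). Cache: [E(c=1) P(c=1) M(c=1) K(c=2) Z(c=3) V(c=5) R(c=6) H(c=7)]
Total: 18 hits, 9 misses, 1 evictions

Answer: E H K M P R V Z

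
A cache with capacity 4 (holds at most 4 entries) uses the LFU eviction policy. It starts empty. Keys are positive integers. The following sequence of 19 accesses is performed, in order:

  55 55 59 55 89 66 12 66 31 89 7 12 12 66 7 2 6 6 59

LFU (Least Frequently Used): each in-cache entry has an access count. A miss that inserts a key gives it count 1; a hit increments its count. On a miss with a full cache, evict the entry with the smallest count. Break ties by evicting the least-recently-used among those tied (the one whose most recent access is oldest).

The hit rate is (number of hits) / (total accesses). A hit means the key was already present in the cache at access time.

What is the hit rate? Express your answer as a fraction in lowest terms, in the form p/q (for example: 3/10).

Answer: 7/19

Derivation:
LFU simulation (capacity=4):
  1. access 55: MISS. Cache: [55(c=1)]
  2. access 55: HIT, count now 2. Cache: [55(c=2)]
  3. access 59: MISS. Cache: [59(c=1) 55(c=2)]
  4. access 55: HIT, count now 3. Cache: [59(c=1) 55(c=3)]
  5. access 89: MISS. Cache: [59(c=1) 89(c=1) 55(c=3)]
  6. access 66: MISS. Cache: [59(c=1) 89(c=1) 66(c=1) 55(c=3)]
  7. access 12: MISS, evict 59(c=1). Cache: [89(c=1) 66(c=1) 12(c=1) 55(c=3)]
  8. access 66: HIT, count now 2. Cache: [89(c=1) 12(c=1) 66(c=2) 55(c=3)]
  9. access 31: MISS, evict 89(c=1). Cache: [12(c=1) 31(c=1) 66(c=2) 55(c=3)]
  10. access 89: MISS, evict 12(c=1). Cache: [31(c=1) 89(c=1) 66(c=2) 55(c=3)]
  11. access 7: MISS, evict 31(c=1). Cache: [89(c=1) 7(c=1) 66(c=2) 55(c=3)]
  12. access 12: MISS, evict 89(c=1). Cache: [7(c=1) 12(c=1) 66(c=2) 55(c=3)]
  13. access 12: HIT, count now 2. Cache: [7(c=1) 66(c=2) 12(c=2) 55(c=3)]
  14. access 66: HIT, count now 3. Cache: [7(c=1) 12(c=2) 55(c=3) 66(c=3)]
  15. access 7: HIT, count now 2. Cache: [12(c=2) 7(c=2) 55(c=3) 66(c=3)]
  16. access 2: MISS, evict 12(c=2). Cache: [2(c=1) 7(c=2) 55(c=3) 66(c=3)]
  17. access 6: MISS, evict 2(c=1). Cache: [6(c=1) 7(c=2) 55(c=3) 66(c=3)]
  18. access 6: HIT, count now 2. Cache: [7(c=2) 6(c=2) 55(c=3) 66(c=3)]
  19. access 59: MISS, evict 7(c=2). Cache: [59(c=1) 6(c=2) 55(c=3) 66(c=3)]
Total: 7 hits, 12 misses, 8 evictions

Hit rate = 7/19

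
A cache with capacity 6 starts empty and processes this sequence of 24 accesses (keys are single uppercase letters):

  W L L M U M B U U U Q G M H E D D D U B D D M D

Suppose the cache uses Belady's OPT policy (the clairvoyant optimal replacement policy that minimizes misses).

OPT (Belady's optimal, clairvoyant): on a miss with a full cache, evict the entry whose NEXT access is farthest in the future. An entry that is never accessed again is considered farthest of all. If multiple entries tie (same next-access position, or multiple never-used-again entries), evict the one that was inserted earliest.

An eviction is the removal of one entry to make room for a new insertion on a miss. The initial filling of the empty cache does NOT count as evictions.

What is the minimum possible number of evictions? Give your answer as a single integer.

Answer: 4

Derivation:
OPT (Belady) simulation (capacity=6):
  1. access W: MISS. Cache: [W]
  2. access L: MISS. Cache: [W L]
  3. access L: HIT. Next use of L: never. Cache: [W L]
  4. access M: MISS. Cache: [W L M]
  5. access U: MISS. Cache: [W L M U]
  6. access M: HIT. Next use of M: step 13. Cache: [W L M U]
  7. access B: MISS. Cache: [W L M U B]
  8. access U: HIT. Next use of U: step 9. Cache: [W L M U B]
  9. access U: HIT. Next use of U: step 10. Cache: [W L M U B]
  10. access U: HIT. Next use of U: step 19. Cache: [W L M U B]
  11. access Q: MISS. Cache: [W L M U B Q]
  12. access G: MISS, evict W (next use: never). Cache: [L M U B Q G]
  13. access M: HIT. Next use of M: step 23. Cache: [L M U B Q G]
  14. access H: MISS, evict L (next use: never). Cache: [M U B Q G H]
  15. access E: MISS, evict Q (next use: never). Cache: [M U B G H E]
  16. access D: MISS, evict G (next use: never). Cache: [M U B H E D]
  17. access D: HIT. Next use of D: step 18. Cache: [M U B H E D]
  18. access D: HIT. Next use of D: step 21. Cache: [M U B H E D]
  19. access U: HIT. Next use of U: never. Cache: [M U B H E D]
  20. access B: HIT. Next use of B: never. Cache: [M U B H E D]
  21. access D: HIT. Next use of D: step 22. Cache: [M U B H E D]
  22. access D: HIT. Next use of D: step 24. Cache: [M U B H E D]
  23. access M: HIT. Next use of M: never. Cache: [M U B H E D]
  24. access D: HIT. Next use of D: never. Cache: [M U B H E D]
Total: 14 hits, 10 misses, 4 evictions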